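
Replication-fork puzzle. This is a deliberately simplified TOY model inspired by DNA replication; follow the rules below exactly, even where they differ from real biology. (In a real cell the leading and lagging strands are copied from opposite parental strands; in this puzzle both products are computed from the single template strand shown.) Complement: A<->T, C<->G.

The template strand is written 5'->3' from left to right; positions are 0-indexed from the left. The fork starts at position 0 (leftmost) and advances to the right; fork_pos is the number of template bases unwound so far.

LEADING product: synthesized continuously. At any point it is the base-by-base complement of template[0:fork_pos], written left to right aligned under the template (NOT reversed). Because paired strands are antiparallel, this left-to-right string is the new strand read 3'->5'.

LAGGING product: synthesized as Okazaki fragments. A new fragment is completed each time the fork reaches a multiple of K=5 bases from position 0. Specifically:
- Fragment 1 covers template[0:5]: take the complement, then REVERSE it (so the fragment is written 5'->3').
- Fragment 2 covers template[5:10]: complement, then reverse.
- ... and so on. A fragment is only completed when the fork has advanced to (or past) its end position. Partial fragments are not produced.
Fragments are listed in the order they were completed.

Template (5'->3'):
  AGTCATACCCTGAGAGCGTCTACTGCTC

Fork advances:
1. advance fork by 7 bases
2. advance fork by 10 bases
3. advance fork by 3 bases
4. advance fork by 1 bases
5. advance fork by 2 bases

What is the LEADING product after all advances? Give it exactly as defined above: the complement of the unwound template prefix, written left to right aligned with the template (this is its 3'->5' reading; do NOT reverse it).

Answer: TCAGTATGGGACTCTCGCAGATG

Derivation:
Step 1: advance 7 -> fork_pos = 0 + 7 = 7.
Step 2: advance 10 -> fork_pos = 7 + 10 = 17.
Step 3: advance 3 -> fork_pos = 17 + 3 = 20.
Step 4: advance 1 -> fork_pos = 20 + 1 = 21.
Step 5: advance 2 -> fork_pos = 21 + 2 = 23.
Unwound prefix: template[0:23] = AGTCATACCCTGAGAGCGTCTAC
Complement it base by base (A<->T, C<->G), keeping left-to-right order:
  [0:5] AGTCA -> TCAGT
  [5:10] TACCC -> ATGGG
  [10:15] TGAGA -> ACTCT
  [15:20] GCGTC -> CGCAG
  [20:23] TAC -> ATG
Concatenate: TCAGTATGGGACTCTCGCAGATG (length 23; written aligned with the template, i.e. 3'->5').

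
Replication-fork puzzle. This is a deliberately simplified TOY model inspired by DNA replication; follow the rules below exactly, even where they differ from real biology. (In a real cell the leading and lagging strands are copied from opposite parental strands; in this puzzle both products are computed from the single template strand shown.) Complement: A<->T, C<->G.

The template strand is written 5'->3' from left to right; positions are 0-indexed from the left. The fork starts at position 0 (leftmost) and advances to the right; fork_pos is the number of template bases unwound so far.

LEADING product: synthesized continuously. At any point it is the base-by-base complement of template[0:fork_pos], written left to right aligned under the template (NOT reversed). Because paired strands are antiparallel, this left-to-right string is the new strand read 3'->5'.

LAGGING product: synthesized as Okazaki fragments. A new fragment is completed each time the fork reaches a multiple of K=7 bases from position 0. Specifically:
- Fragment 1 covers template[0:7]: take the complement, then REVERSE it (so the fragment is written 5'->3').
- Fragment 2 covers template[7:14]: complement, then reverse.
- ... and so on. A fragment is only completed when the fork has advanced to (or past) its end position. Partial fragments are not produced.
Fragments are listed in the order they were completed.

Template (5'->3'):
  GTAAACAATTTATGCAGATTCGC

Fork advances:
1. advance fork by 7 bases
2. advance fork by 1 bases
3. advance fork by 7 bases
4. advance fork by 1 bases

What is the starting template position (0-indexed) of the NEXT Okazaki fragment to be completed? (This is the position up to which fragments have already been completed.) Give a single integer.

Answer: 14

Derivation:
Step 1: advance 7 -> fork_pos = 0 + 7 = 7. Reached multiple(s) of 7: 7 -> fragment 1 completed (1 total).
Step 2: advance 1 -> fork_pos = 7 + 1 = 8. Next multiple of 7 is 14 (not reached); still 1 fragment(s).
Step 3: advance 7 -> fork_pos = 8 + 7 = 15. Reached multiple(s) of 7: 14 -> fragment 2 completed (2 total).
Step 4: advance 1 -> fork_pos = 15 + 1 = 16. Next multiple of 7 is 21 (not reached); still 2 fragment(s).
2 fragment(s) completed, covering template[0:14] (2 x 7 = 14). The next fragment, fragment 3, covers template[14:21], so it starts at position 14.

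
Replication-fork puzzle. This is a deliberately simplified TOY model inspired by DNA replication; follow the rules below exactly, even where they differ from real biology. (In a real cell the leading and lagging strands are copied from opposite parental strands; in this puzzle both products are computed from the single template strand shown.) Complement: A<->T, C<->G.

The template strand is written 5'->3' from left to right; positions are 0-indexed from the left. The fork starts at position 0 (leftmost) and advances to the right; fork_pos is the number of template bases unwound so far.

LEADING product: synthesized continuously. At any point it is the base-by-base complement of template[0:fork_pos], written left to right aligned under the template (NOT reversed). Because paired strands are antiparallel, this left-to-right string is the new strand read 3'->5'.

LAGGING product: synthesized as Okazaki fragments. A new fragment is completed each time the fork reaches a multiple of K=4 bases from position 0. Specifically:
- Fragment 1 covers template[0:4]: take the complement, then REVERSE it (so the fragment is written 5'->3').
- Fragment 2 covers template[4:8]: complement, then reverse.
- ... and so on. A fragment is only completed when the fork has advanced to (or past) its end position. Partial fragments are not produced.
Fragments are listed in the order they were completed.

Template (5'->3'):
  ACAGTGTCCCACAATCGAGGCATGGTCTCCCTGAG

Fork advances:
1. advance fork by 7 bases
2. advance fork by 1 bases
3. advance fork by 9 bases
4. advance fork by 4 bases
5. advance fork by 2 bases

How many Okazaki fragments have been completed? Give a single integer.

Answer: 5

Derivation:
Step 1: advance 7 -> fork_pos = 0 + 7 = 7. Reached multiple(s) of 4: 4 -> fragment 1 completed (1 total).
Step 2: advance 1 -> fork_pos = 7 + 1 = 8. Reached multiple(s) of 4: 8 -> fragment 2 completed (2 total).
Step 3: advance 9 -> fork_pos = 8 + 9 = 17. Reached multiple(s) of 4: 12, 16 -> fragments 3-4 completed (4 total).
Step 4: advance 4 -> fork_pos = 17 + 4 = 21. Reached multiple(s) of 4: 20 -> fragment 5 completed (5 total).
Step 5: advance 2 -> fork_pos = 21 + 2 = 23. Next multiple of 4 is 24 (not reached); still 5 fragment(s).
Check: final fork_pos = 23; the multiples of 4 that are <= 23 are 4..20 -> 23 // 4 = 5 completed fragment(s).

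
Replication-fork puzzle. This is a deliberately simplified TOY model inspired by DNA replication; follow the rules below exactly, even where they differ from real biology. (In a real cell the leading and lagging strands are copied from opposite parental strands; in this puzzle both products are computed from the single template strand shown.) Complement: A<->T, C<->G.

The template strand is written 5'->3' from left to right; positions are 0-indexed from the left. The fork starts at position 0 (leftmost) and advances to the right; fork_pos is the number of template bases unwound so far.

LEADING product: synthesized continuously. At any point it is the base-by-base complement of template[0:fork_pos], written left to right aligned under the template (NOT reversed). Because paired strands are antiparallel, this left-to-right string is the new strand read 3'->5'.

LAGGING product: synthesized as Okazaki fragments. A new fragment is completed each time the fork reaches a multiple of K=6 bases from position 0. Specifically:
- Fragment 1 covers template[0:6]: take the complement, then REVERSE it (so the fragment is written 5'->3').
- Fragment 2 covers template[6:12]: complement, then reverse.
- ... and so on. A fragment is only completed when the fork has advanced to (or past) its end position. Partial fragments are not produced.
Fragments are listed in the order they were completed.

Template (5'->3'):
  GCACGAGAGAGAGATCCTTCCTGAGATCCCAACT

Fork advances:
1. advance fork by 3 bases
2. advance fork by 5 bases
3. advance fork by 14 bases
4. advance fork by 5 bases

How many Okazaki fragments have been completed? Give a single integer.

Answer: 4

Derivation:
Step 1: advance 3 -> fork_pos = 0 + 3 = 3. Next multiple of 6 is 6 (not reached); still 0 fragment(s).
Step 2: advance 5 -> fork_pos = 3 + 5 = 8. Reached multiple(s) of 6: 6 -> fragment 1 completed (1 total).
Step 3: advance 14 -> fork_pos = 8 + 14 = 22. Reached multiple(s) of 6: 12, 18 -> fragments 2-3 completed (3 total).
Step 4: advance 5 -> fork_pos = 22 + 5 = 27. Reached multiple(s) of 6: 24 -> fragment 4 completed (4 total).
Check: final fork_pos = 27; the multiples of 6 that are <= 27 are 6..24 -> 27 // 6 = 4 completed fragment(s).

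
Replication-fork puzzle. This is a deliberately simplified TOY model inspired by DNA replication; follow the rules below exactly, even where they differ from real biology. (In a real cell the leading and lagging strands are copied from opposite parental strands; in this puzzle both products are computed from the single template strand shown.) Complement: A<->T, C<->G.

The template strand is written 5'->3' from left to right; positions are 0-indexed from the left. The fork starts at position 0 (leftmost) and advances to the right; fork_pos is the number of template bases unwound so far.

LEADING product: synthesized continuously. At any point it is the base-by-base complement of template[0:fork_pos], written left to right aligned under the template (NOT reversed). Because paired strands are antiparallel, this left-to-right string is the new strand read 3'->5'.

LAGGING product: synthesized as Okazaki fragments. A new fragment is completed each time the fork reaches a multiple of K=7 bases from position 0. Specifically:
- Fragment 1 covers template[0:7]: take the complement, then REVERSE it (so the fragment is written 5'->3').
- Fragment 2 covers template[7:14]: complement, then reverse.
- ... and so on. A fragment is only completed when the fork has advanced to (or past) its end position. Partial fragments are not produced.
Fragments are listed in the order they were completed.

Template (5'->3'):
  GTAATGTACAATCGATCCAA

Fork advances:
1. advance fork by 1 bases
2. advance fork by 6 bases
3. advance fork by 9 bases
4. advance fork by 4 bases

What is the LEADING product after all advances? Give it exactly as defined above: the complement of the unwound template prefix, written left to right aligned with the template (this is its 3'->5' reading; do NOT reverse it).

Step 1: advance 1 -> fork_pos = 0 + 1 = 1.
Step 2: advance 6 -> fork_pos = 1 + 6 = 7.
Step 3: advance 9 -> fork_pos = 7 + 9 = 16.
Step 4: advance 4 -> fork_pos = 16 + 4 = 20.
Unwound prefix: template[0:20] = GTAATGTACAATCGATCCAA
Complement it base by base (A<->T, C<->G), keeping left-to-right order:
  [0:5] GTAAT -> CATTA
  [5:10] GTACA -> CATGT
  [10:15] ATCGA -> TAGCT
  [15:20] TCCAA -> AGGTT
Concatenate: CATTACATGTTAGCTAGGTT (length 20; written aligned with the template, i.e. 3'->5').

Answer: CATTACATGTTAGCTAGGTT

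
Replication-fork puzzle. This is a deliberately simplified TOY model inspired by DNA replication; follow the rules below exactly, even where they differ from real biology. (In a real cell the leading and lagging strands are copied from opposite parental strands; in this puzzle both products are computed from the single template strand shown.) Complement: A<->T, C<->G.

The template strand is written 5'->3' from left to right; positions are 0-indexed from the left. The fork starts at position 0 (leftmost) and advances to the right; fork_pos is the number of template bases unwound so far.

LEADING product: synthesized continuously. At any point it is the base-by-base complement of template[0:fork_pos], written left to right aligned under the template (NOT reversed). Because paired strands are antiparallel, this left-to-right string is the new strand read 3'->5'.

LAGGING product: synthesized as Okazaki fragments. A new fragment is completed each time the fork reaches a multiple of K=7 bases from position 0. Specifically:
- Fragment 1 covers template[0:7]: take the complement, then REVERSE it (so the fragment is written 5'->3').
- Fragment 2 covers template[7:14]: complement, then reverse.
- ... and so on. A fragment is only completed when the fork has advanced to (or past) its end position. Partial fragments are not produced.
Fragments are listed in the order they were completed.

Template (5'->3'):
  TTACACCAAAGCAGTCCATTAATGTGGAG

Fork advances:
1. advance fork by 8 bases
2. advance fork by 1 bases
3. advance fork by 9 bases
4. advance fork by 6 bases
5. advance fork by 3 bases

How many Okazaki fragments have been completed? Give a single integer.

Answer: 3

Derivation:
Step 1: advance 8 -> fork_pos = 0 + 8 = 8. Reached multiple(s) of 7: 7 -> fragment 1 completed (1 total).
Step 2: advance 1 -> fork_pos = 8 + 1 = 9. Next multiple of 7 is 14 (not reached); still 1 fragment(s).
Step 3: advance 9 -> fork_pos = 9 + 9 = 18. Reached multiple(s) of 7: 14 -> fragment 2 completed (2 total).
Step 4: advance 6 -> fork_pos = 18 + 6 = 24. Reached multiple(s) of 7: 21 -> fragment 3 completed (3 total).
Step 5: advance 3 -> fork_pos = 24 + 3 = 27. Next multiple of 7 is 28 (not reached); still 3 fragment(s).
Check: final fork_pos = 27; the multiples of 7 that are <= 27 are 7..21 -> 27 // 7 = 3 completed fragment(s).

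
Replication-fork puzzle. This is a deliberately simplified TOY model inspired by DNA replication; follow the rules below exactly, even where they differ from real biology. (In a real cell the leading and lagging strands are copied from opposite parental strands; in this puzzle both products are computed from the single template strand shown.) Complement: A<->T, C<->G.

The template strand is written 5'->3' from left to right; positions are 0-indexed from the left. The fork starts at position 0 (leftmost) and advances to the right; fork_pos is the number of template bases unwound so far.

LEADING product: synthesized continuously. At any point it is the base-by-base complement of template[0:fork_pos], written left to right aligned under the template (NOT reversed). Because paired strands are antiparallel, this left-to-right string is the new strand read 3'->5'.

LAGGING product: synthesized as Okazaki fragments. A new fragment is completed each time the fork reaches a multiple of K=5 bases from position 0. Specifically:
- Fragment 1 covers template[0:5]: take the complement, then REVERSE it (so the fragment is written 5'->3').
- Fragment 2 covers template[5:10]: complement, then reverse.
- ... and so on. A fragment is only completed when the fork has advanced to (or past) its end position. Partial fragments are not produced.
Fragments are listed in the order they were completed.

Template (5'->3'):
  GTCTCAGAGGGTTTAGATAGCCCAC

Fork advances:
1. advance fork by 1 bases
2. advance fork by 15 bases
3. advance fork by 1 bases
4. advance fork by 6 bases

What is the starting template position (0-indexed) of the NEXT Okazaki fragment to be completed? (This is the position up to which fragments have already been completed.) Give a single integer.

Step 1: advance 1 -> fork_pos = 0 + 1 = 1. Next multiple of 5 is 5 (not reached); still 0 fragment(s).
Step 2: advance 15 -> fork_pos = 1 + 15 = 16. Reached multiple(s) of 5: 5, 10, 15 -> fragments 1-3 completed (3 total).
Step 3: advance 1 -> fork_pos = 16 + 1 = 17. Next multiple of 5 is 20 (not reached); still 3 fragment(s).
Step 4: advance 6 -> fork_pos = 17 + 6 = 23. Reached multiple(s) of 5: 20 -> fragment 4 completed (4 total).
4 fragment(s) completed, covering template[0:20] (4 x 5 = 20). The next fragment, fragment 5, covers template[20:25], so it starts at position 20.

Answer: 20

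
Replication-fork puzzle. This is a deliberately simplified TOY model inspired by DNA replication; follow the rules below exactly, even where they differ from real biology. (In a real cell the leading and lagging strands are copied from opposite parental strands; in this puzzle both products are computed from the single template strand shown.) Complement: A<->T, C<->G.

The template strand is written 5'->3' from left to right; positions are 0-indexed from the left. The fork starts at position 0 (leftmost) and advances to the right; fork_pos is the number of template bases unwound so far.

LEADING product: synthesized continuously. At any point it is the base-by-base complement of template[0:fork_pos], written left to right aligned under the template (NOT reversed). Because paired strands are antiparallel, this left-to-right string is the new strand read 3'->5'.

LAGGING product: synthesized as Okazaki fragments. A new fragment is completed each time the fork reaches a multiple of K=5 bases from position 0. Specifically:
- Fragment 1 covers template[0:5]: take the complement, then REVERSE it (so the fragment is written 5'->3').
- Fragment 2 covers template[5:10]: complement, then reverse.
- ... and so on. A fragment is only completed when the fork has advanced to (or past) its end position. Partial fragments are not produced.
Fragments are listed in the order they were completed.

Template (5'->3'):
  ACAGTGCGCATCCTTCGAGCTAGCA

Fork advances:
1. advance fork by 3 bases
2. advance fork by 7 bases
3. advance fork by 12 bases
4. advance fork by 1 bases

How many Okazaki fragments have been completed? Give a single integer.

Step 1: advance 3 -> fork_pos = 0 + 3 = 3. Next multiple of 5 is 5 (not reached); still 0 fragment(s).
Step 2: advance 7 -> fork_pos = 3 + 7 = 10. Reached multiple(s) of 5: 5, 10 -> fragments 1-2 completed (2 total).
Step 3: advance 12 -> fork_pos = 10 + 12 = 22. Reached multiple(s) of 5: 15, 20 -> fragments 3-4 completed (4 total).
Step 4: advance 1 -> fork_pos = 22 + 1 = 23. Next multiple of 5 is 25 (not reached); still 4 fragment(s).
Check: final fork_pos = 23; the multiples of 5 that are <= 23 are 5..20 -> 23 // 5 = 4 completed fragment(s).

Answer: 4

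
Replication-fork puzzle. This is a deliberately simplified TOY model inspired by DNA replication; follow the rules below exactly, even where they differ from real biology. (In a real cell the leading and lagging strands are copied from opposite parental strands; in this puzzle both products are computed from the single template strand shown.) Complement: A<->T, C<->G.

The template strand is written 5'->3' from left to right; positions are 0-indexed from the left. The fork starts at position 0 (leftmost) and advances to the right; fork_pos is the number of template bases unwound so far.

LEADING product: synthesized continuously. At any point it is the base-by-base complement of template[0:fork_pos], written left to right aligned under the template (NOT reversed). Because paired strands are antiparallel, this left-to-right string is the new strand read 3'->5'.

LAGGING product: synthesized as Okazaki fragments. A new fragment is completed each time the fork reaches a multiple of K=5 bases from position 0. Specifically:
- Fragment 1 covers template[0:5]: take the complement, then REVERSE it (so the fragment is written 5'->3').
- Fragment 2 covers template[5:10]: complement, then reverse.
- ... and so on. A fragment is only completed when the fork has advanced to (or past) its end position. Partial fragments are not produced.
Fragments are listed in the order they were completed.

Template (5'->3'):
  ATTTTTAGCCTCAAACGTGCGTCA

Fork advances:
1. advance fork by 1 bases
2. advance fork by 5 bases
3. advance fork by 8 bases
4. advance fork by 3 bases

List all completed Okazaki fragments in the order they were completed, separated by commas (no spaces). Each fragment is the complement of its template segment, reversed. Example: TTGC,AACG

Step 1: advance 1 -> fork_pos = 0 + 1 = 1. Next multiple of 5 is 5 (not reached); still 0 fragment(s).
Step 2: advance 5 -> fork_pos = 1 + 5 = 6. Reached multiple(s) of 5: 5 -> fragment 1 completed (1 total).
Step 3: advance 8 -> fork_pos = 6 + 8 = 14. Reached multiple(s) of 5: 10 -> fragment 2 completed (2 total).
Step 4: advance 3 -> fork_pos = 14 + 3 = 17. Reached multiple(s) of 5: 15 -> fragment 3 completed (3 total).
Final fork_pos = 17, so 3 fragment(s) are complete. Build each: template segment -> complement -> reverse.
Fragment 1: template[0:5] = ATTTT -> complement TAAAA -> reversed AAAAT
Fragment 2: template[5:10] = TAGCC -> complement ATCGG -> reversed GGCTA
Fragment 3: template[10:15] = TCAAA -> complement AGTTT -> reversed TTTGA

Answer: AAAAT,GGCTA,TTTGA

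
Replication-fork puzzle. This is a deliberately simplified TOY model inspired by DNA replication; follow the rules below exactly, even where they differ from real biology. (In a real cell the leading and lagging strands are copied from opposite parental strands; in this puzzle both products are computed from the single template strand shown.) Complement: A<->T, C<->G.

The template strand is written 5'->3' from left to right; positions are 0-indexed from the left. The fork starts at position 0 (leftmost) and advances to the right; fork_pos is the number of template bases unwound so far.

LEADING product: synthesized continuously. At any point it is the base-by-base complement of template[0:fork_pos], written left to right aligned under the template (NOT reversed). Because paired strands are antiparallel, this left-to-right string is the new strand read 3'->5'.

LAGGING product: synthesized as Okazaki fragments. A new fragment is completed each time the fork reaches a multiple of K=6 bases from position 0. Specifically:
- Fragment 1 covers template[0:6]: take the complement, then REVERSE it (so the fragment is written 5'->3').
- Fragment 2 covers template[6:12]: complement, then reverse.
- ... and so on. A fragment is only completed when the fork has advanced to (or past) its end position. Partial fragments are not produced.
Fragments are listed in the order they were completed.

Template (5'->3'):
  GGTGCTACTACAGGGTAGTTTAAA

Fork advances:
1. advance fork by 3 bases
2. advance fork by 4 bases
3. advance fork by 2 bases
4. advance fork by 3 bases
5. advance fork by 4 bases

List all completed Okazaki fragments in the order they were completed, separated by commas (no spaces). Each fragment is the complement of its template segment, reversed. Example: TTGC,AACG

Answer: AGCACC,TGTAGT

Derivation:
Step 1: advance 3 -> fork_pos = 0 + 3 = 3. Next multiple of 6 is 6 (not reached); still 0 fragment(s).
Step 2: advance 4 -> fork_pos = 3 + 4 = 7. Reached multiple(s) of 6: 6 -> fragment 1 completed (1 total).
Step 3: advance 2 -> fork_pos = 7 + 2 = 9. Next multiple of 6 is 12 (not reached); still 1 fragment(s).
Step 4: advance 3 -> fork_pos = 9 + 3 = 12. Reached multiple(s) of 6: 12 -> fragment 2 completed (2 total).
Step 5: advance 4 -> fork_pos = 12 + 4 = 16. Next multiple of 6 is 18 (not reached); still 2 fragment(s).
Final fork_pos = 16, so 2 fragment(s) are complete. Build each: template segment -> complement -> reverse.
Fragment 1: template[0:6] = GGTGCT -> complement CCACGA -> reversed AGCACC
Fragment 2: template[6:12] = ACTACA -> complement TGATGT -> reversed TGTAGT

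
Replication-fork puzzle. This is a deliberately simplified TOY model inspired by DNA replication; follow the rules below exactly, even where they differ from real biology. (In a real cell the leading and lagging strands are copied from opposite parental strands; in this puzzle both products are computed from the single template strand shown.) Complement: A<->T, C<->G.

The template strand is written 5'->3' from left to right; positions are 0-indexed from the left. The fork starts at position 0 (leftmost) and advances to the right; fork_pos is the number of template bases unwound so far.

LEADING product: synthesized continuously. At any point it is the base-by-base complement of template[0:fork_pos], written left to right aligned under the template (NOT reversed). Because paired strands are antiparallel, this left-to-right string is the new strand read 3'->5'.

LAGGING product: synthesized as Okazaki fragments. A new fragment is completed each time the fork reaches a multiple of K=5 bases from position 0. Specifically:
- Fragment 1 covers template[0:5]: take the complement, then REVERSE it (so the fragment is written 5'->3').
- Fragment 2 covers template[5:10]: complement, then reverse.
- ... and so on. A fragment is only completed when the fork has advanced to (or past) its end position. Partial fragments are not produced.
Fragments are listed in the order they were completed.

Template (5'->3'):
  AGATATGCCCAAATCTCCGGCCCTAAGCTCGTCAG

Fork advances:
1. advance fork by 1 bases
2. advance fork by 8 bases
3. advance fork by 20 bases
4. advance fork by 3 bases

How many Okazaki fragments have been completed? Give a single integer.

Answer: 6

Derivation:
Step 1: advance 1 -> fork_pos = 0 + 1 = 1. Next multiple of 5 is 5 (not reached); still 0 fragment(s).
Step 2: advance 8 -> fork_pos = 1 + 8 = 9. Reached multiple(s) of 5: 5 -> fragment 1 completed (1 total).
Step 3: advance 20 -> fork_pos = 9 + 20 = 29. Reached multiple(s) of 5: 10, 15, 20, 25 -> fragments 2-5 completed (5 total).
Step 4: advance 3 -> fork_pos = 29 + 3 = 32. Reached multiple(s) of 5: 30 -> fragment 6 completed (6 total).
Check: final fork_pos = 32; the multiples of 5 that are <= 32 are 5..30 -> 32 // 5 = 6 completed fragment(s).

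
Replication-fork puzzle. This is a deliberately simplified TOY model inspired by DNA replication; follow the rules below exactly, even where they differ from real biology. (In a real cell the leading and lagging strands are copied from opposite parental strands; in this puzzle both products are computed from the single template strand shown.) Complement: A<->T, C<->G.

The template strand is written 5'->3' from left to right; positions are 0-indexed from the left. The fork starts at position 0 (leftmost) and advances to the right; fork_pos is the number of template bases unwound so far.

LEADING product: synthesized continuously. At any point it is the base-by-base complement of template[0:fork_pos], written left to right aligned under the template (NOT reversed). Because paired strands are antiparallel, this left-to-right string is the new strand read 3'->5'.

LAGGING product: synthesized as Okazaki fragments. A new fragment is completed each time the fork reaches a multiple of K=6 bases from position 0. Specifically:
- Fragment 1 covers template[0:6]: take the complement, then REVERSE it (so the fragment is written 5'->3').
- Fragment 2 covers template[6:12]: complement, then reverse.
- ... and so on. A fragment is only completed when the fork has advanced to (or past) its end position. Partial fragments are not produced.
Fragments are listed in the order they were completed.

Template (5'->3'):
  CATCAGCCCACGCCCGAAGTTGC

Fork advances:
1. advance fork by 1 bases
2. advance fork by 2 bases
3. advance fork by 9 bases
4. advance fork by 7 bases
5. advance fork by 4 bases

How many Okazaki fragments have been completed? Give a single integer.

Answer: 3

Derivation:
Step 1: advance 1 -> fork_pos = 0 + 1 = 1. Next multiple of 6 is 6 (not reached); still 0 fragment(s).
Step 2: advance 2 -> fork_pos = 1 + 2 = 3. Next multiple of 6 is 6 (not reached); still 0 fragment(s).
Step 3: advance 9 -> fork_pos = 3 + 9 = 12. Reached multiple(s) of 6: 6, 12 -> fragments 1-2 completed (2 total).
Step 4: advance 7 -> fork_pos = 12 + 7 = 19. Reached multiple(s) of 6: 18 -> fragment 3 completed (3 total).
Step 5: advance 4 -> fork_pos = 19 + 4 = 23. Next multiple of 6 is 24 (not reached); still 3 fragment(s).
Check: final fork_pos = 23; the multiples of 6 that are <= 23 are 6..18 -> 23 // 6 = 3 completed fragment(s).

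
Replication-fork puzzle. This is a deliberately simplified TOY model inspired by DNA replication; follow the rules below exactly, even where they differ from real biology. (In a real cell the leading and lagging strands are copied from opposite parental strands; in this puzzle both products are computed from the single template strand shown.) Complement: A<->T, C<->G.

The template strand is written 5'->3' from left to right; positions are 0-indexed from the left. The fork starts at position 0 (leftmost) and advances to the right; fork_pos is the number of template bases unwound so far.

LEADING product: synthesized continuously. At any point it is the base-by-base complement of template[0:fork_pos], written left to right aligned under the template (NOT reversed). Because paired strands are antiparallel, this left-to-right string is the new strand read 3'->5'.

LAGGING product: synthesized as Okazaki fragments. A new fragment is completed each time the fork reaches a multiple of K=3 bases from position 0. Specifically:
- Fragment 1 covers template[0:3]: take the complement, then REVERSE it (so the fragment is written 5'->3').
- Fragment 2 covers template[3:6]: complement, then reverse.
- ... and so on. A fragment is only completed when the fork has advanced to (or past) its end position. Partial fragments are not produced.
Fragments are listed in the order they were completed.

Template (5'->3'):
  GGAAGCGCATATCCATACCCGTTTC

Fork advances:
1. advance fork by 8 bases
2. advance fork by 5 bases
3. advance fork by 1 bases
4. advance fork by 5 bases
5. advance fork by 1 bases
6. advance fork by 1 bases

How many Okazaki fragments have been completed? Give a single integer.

Answer: 7

Derivation:
Step 1: advance 8 -> fork_pos = 0 + 8 = 8. Reached multiple(s) of 3: 3, 6 -> fragments 1-2 completed (2 total).
Step 2: advance 5 -> fork_pos = 8 + 5 = 13. Reached multiple(s) of 3: 9, 12 -> fragments 3-4 completed (4 total).
Step 3: advance 1 -> fork_pos = 13 + 1 = 14. Next multiple of 3 is 15 (not reached); still 4 fragment(s).
Step 4: advance 5 -> fork_pos = 14 + 5 = 19. Reached multiple(s) of 3: 15, 18 -> fragments 5-6 completed (6 total).
Step 5: advance 1 -> fork_pos = 19 + 1 = 20. Next multiple of 3 is 21 (not reached); still 6 fragment(s).
Step 6: advance 1 -> fork_pos = 20 + 1 = 21. Reached multiple(s) of 3: 21 -> fragment 7 completed (7 total).
Check: final fork_pos = 21; the multiples of 3 that are <= 21 are 3..21 -> 21 // 3 = 7 completed fragment(s).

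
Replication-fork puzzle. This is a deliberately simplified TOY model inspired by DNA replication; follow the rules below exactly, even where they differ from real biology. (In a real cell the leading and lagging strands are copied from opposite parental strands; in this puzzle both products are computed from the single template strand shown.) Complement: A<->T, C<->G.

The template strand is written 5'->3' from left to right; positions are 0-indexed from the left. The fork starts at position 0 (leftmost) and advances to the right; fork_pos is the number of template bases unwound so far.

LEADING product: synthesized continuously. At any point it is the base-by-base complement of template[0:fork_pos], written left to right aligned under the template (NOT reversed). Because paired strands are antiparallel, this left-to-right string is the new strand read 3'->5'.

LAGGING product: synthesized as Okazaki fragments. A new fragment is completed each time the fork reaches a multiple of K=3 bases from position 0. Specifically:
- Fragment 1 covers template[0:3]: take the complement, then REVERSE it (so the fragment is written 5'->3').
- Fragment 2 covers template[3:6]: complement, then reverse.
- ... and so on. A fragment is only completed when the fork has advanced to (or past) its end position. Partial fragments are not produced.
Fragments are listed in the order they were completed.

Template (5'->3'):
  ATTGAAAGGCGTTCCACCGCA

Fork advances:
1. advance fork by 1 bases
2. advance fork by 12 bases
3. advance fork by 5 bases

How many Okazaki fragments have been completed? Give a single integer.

Step 1: advance 1 -> fork_pos = 0 + 1 = 1. Next multiple of 3 is 3 (not reached); still 0 fragment(s).
Step 2: advance 12 -> fork_pos = 1 + 12 = 13. Reached multiple(s) of 3: 3, 6, 9, 12 -> fragments 1-4 completed (4 total).
Step 3: advance 5 -> fork_pos = 13 + 5 = 18. Reached multiple(s) of 3: 15, 18 -> fragments 5-6 completed (6 total).
Check: final fork_pos = 18; the multiples of 3 that are <= 18 are 3..18 -> 18 // 3 = 6 completed fragment(s).

Answer: 6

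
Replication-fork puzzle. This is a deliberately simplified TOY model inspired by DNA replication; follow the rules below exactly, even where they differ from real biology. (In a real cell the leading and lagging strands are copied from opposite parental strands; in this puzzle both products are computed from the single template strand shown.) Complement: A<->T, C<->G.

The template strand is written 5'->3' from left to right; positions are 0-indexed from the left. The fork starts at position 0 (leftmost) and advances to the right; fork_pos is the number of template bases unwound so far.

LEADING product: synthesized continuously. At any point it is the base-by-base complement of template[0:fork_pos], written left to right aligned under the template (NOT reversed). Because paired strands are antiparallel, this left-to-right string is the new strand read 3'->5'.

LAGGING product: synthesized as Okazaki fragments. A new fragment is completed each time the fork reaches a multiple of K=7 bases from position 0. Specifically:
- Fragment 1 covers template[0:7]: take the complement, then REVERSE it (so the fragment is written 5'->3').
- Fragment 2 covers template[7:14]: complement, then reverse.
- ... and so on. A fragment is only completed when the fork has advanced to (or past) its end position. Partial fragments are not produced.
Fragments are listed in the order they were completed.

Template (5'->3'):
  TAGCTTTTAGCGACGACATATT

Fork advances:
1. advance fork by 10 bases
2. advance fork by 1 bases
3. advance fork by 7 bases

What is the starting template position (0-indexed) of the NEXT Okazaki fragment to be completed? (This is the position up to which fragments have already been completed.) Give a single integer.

Answer: 14

Derivation:
Step 1: advance 10 -> fork_pos = 0 + 10 = 10. Reached multiple(s) of 7: 7 -> fragment 1 completed (1 total).
Step 2: advance 1 -> fork_pos = 10 + 1 = 11. Next multiple of 7 is 14 (not reached); still 1 fragment(s).
Step 3: advance 7 -> fork_pos = 11 + 7 = 18. Reached multiple(s) of 7: 14 -> fragment 2 completed (2 total).
2 fragment(s) completed, covering template[0:14] (2 x 7 = 14). The next fragment, fragment 3, covers template[14:21], so it starts at position 14.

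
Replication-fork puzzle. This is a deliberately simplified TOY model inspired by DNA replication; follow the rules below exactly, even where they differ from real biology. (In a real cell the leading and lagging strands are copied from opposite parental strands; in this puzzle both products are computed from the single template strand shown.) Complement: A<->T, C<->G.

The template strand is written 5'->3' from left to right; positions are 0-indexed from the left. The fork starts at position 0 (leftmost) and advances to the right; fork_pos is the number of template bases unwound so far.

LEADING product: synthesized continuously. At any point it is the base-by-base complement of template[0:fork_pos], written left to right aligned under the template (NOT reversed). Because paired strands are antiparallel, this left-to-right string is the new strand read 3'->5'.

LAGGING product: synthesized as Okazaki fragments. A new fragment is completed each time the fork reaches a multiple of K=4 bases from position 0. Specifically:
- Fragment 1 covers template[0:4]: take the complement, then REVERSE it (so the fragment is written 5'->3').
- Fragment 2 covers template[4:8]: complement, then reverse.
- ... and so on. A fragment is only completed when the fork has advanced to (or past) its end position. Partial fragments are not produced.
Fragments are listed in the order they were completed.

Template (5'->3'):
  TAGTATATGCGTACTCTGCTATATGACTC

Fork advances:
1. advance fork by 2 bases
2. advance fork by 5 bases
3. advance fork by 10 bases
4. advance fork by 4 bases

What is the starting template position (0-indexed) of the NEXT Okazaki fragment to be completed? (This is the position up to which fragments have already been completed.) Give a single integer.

Step 1: advance 2 -> fork_pos = 0 + 2 = 2. Next multiple of 4 is 4 (not reached); still 0 fragment(s).
Step 2: advance 5 -> fork_pos = 2 + 5 = 7. Reached multiple(s) of 4: 4 -> fragment 1 completed (1 total).
Step 3: advance 10 -> fork_pos = 7 + 10 = 17. Reached multiple(s) of 4: 8, 12, 16 -> fragments 2-4 completed (4 total).
Step 4: advance 4 -> fork_pos = 17 + 4 = 21. Reached multiple(s) of 4: 20 -> fragment 5 completed (5 total).
5 fragment(s) completed, covering template[0:20] (5 x 4 = 20). The next fragment, fragment 6, covers template[20:24], so it starts at position 20.

Answer: 20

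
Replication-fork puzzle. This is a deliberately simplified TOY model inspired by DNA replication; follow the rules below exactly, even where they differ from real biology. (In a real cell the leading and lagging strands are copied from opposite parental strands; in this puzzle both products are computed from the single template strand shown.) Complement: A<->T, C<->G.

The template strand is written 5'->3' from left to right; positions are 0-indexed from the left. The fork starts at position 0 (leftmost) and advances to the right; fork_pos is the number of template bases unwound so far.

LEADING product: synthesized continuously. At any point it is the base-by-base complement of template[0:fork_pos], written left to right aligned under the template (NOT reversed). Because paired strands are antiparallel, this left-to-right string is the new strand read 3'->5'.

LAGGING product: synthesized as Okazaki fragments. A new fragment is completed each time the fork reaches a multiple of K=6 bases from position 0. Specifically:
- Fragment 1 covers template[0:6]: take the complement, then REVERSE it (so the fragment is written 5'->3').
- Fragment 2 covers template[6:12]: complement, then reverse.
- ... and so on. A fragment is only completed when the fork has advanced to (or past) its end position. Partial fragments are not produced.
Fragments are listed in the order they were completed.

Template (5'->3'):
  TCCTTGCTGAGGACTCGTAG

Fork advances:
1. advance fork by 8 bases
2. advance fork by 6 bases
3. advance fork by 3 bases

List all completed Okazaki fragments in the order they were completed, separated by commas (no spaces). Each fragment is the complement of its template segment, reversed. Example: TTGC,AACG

Step 1: advance 8 -> fork_pos = 0 + 8 = 8. Reached multiple(s) of 6: 6 -> fragment 1 completed (1 total).
Step 2: advance 6 -> fork_pos = 8 + 6 = 14. Reached multiple(s) of 6: 12 -> fragment 2 completed (2 total).
Step 3: advance 3 -> fork_pos = 14 + 3 = 17. Next multiple of 6 is 18 (not reached); still 2 fragment(s).
Final fork_pos = 17, so 2 fragment(s) are complete. Build each: template segment -> complement -> reverse.
Fragment 1: template[0:6] = TCCTTG -> complement AGGAAC -> reversed CAAGGA
Fragment 2: template[6:12] = CTGAGG -> complement GACTCC -> reversed CCTCAG

Answer: CAAGGA,CCTCAG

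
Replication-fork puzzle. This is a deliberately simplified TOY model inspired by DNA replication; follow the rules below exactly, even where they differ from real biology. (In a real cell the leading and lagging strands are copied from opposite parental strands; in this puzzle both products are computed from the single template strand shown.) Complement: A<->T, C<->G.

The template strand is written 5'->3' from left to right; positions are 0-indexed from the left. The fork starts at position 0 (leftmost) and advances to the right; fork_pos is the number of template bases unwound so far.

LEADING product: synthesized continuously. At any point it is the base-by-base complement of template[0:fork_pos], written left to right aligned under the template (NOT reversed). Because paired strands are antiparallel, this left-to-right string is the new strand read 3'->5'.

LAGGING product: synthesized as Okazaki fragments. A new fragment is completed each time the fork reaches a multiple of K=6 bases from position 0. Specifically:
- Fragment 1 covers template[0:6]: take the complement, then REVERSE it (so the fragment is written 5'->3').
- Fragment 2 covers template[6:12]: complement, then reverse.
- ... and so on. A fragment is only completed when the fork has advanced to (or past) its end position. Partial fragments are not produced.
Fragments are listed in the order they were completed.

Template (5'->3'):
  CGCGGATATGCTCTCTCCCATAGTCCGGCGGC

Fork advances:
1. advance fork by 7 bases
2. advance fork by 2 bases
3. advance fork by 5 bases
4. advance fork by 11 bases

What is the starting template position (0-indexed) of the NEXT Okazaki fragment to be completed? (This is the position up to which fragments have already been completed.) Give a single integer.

Answer: 24

Derivation:
Step 1: advance 7 -> fork_pos = 0 + 7 = 7. Reached multiple(s) of 6: 6 -> fragment 1 completed (1 total).
Step 2: advance 2 -> fork_pos = 7 + 2 = 9. Next multiple of 6 is 12 (not reached); still 1 fragment(s).
Step 3: advance 5 -> fork_pos = 9 + 5 = 14. Reached multiple(s) of 6: 12 -> fragment 2 completed (2 total).
Step 4: advance 11 -> fork_pos = 14 + 11 = 25. Reached multiple(s) of 6: 18, 24 -> fragments 3-4 completed (4 total).
4 fragment(s) completed, covering template[0:24] (4 x 6 = 24). The next fragment, fragment 5, covers template[24:30], so it starts at position 24.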